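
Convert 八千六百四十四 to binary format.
Convert 八千六百四十四 (Chinese numeral) → 8×1000 + 6×100 + 4×10 + 4 = 8644 (decimal)
Convert 8644 (decimal) → 8644 = 8192 + 256 + 128 + 64 + 4 → 0b10000111000100 (binary)
0b10000111000100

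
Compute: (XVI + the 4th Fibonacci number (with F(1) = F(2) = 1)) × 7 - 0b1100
Convert XVI (Roman numeral) → 10 + 5 + 1 = 16 (decimal)
Convert the 4th Fibonacci number (with F(1) = F(2) = 1) (Fibonacci index) → 1, 1, 2, 3 → 3 (decimal)
Convert 0b1100 (binary) → 8 + 4 = 12 (decimal)
Expression in decimal: (16 + 3) × 7 - 12
Parentheses first: 16 + 3 = 19
Multiply: 19 × 7 = 133
Subtract: 133 - 12 = 121
121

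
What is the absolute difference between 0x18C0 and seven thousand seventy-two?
Convert 0x18C0 (hexadecimal) → 1×4096 + 8×256 + 12×16 = 6336 (decimal)
Convert seven thousand seventy-two (English words) → 7×1000 + 72 = 7072 (decimal)
Compute |6336 - 7072| = 736
736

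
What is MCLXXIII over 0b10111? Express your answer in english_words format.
Convert MCLXXIII (Roman numeral) → 1000 + 100 + 50 + 10 + 10 + 1 + 1 + 1 = 1173 (decimal)
Convert 0b10111 (binary) → 16 + 4 + 2 + 1 = 23 (decimal)
Compute 1173 ÷ 23 = 51
Convert 51 (decimal) → fifty-one (English words)
fifty-one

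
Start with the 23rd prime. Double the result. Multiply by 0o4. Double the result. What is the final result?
Convert the 23rd prime (prime index) → 83 (decimal)
Start: 83
83 × 2 = 166
Convert 0o4 (octal) → 4 (decimal)
166 × 4 = 664
664 × 2 = 1328
1328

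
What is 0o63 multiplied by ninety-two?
Convert 0o63 (octal) → 6×8 + 3 = 51 (decimal)
Convert ninety-two (English words) → 92 (decimal)
Compute 51 × 92 = 4692
4692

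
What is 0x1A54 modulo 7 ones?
Convert 0x1A54 (hexadecimal) → 1×4096 + 10×256 + 5×16 + 4 = 6740 (decimal)
Convert 7 ones (place-value notation) → 7 (decimal)
Compute 6740 mod 7 = 6
6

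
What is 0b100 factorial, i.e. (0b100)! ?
Convert 0b100 (binary) → 4 (decimal)
Compute 4! = 24
24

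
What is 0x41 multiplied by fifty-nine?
Convert 0x41 (hexadecimal) → 4×16 + 1 = 65 (decimal)
Convert fifty-nine (English words) → 59 (decimal)
Compute 65 × 59 = 3835
3835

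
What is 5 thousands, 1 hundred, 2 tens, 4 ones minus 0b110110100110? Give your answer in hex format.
Convert 5 thousands, 1 hundred, 2 tens, 4 ones (place-value notation) → 5×1000 + 1×100 + 2×10 + 4 = 5124 (decimal)
Convert 0b110110100110 (binary) → 2048 + 1024 + 256 + 128 + 32 + 4 + 2 = 3494 (decimal)
Compute 5124 - 3494 = 1630
Convert 1630 (decimal) → 1630 = 6×256 + 5×16 + 14 → 0x65E (hexadecimal)
0x65E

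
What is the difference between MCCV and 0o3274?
Convert MCCV (Roman numeral) → 1000 + 100 + 100 + 5 = 1205 (decimal)
Convert 0o3274 (octal) → 3×512 + 2×64 + 7×8 + 4 = 1724 (decimal)
Difference: |1205 - 1724| = 519
519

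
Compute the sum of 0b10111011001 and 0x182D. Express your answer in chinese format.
Convert 0b10111011001 (binary) → 1024 + 256 + 128 + 64 + 16 + 8 + 1 = 1497 (decimal)
Convert 0x182D (hexadecimal) → 1×4096 + 8×256 + 2×16 + 13 = 6189 (decimal)
Compute 1497 + 6189 = 7686
Convert 7686 (decimal) → 7686 = 7×1000 + 6×100 + 8×10 + 6 → 七千六百八十六 (Chinese numeral)
七千六百八十六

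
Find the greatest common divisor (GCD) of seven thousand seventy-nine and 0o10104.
Convert seven thousand seventy-nine (English words) → 7×1000 + 79 = 7079 (decimal)
Convert 0o10104 (octal) → 1×4096 + 1×64 + 4 = 4164 (decimal)
Compute gcd(7079, 4164) = 1
1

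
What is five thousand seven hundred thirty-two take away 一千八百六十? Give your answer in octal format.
Convert five thousand seven hundred thirty-two (English words) → 5×1000 + 7×100 + 32 = 5732 (decimal)
Convert 一千八百六十 (Chinese numeral) → 1×1000 + 8×100 + 6×10 = 1860 (decimal)
Compute 5732 - 1860 = 3872
Convert 3872 (decimal) → 3872 = 7×512 + 4×64 + 4×8 → 0o7440 (octal)
0o7440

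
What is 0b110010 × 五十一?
Convert 0b110010 (binary) → 32 + 16 + 2 = 50 (decimal)
Convert 五十一 (Chinese numeral) → 5×10 + 1 = 51 (decimal)
Compute 50 × 51 = 2550
2550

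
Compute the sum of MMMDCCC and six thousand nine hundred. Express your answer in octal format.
Convert MMMDCCC (Roman numeral) → 1000 + 1000 + 1000 + 500 + 100 + 100 + 100 = 3800 (decimal)
Convert six thousand nine hundred (English words) → 6×1000 + 9×100 = 6900 (decimal)
Compute 3800 + 6900 = 10700
Convert 10700 (decimal) → 10700 = 2×4096 + 4×512 + 7×64 + 1×8 + 4 → 0o24714 (octal)
0o24714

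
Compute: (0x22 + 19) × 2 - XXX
Convert 0x22 (hexadecimal) → 2×16 + 2 = 34 (decimal)
Convert XXX (Roman numeral) → 10 + 10 + 10 = 30 (decimal)
Expression in decimal: (34 + 19) × 2 - 30
Parentheses first: 34 + 19 = 53
Multiply: 53 × 2 = 106
Subtract: 106 - 30 = 76
76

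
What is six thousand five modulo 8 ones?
Convert six thousand five (English words) → 6×1000 + 5 = 6005 (decimal)
Convert 8 ones (place-value notation) → 8 (decimal)
Compute 6005 mod 8 = 5
5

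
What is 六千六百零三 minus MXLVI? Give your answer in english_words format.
Convert 六千六百零三 (Chinese numeral) → 6×1000 + 6×100 + 3 = 6603 (decimal)
Convert MXLVI (Roman numeral) → 1000 + 40 + 5 + 1 = 1046 (decimal)
Compute 6603 - 1046 = 5557
Convert 5557 (decimal) → 5557 = 5×1000 + 5×100 + 57 → five thousand five hundred fifty-seven (English words)
five thousand five hundred fifty-seven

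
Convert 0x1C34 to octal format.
Convert 0x1C34 (hexadecimal) → 1×4096 + 12×256 + 3×16 + 4 = 7220 (decimal)
Convert 7220 (decimal) → 7220 = 1×4096 + 6×512 + 6×8 + 4 → 0o16064 (octal)
0o16064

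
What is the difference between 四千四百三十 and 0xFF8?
Convert 四千四百三十 (Chinese numeral) → 4×1000 + 4×100 + 3×10 = 4430 (decimal)
Convert 0xFF8 (hexadecimal) → 15×256 + 15×16 + 8 = 4088 (decimal)
Difference: |4430 - 4088| = 342
342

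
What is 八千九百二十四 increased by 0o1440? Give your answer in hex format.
Convert 八千九百二十四 (Chinese numeral) → 8×1000 + 9×100 + 2×10 + 4 = 8924 (decimal)
Convert 0o1440 (octal) → 1×512 + 4×64 + 4×8 = 800 (decimal)
Compute 8924 + 800 = 9724
Convert 9724 (decimal) → 9724 = 2×4096 + 5×256 + 15×16 + 12 → 0x25FC (hexadecimal)
0x25FC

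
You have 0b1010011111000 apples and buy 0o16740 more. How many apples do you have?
Convert 0b1010011111000 (binary) → 4096 + 1024 + 128 + 64 + 32 + 16 + 8 = 5368 (decimal)
Convert 0o16740 (octal) → 1×4096 + 6×512 + 7×64 + 4×8 = 7648 (decimal)
Compute 5368 + 7648 = 13016
13016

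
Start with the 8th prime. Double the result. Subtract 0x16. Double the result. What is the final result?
Convert the 8th prime (prime index) → 19 (decimal)
Start: 19
19 × 2 = 38
Convert 0x16 (hexadecimal) → 1×16 + 6 = 22 (decimal)
38 - 22 = 16
16 × 2 = 32
32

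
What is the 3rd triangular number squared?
The 3rd triangular number = 3×4/2 = 6
Compute 6² = 6 × 6 = 36
36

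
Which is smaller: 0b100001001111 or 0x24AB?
Convert 0b100001001111 (binary) → 2048 + 64 + 8 + 4 + 2 + 1 = 2127 (decimal)
Convert 0x24AB (hexadecimal) → 2×4096 + 4×256 + 10×16 + 11 = 9387 (decimal)
Compare 2127 vs 9387: smaller = 2127
2127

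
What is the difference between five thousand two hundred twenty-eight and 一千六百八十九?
Convert five thousand two hundred twenty-eight (English words) → 5×1000 + 2×100 + 28 = 5228 (decimal)
Convert 一千六百八十九 (Chinese numeral) → 1×1000 + 6×100 + 8×10 + 9 = 1689 (decimal)
Difference: |5228 - 1689| = 3539
3539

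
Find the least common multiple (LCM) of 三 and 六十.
Convert 三 (Chinese numeral) → 3 (decimal)
Convert 六十 (Chinese numeral) → 6×10 = 60 (decimal)
Compute lcm(3, 60) = 60
60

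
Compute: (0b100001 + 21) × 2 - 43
Convert 0b100001 (binary) → 32 + 1 = 33 (decimal)
Expression in decimal: (33 + 21) × 2 - 43
Parentheses first: 33 + 21 = 54
Multiply: 54 × 2 = 108
Subtract: 108 - 43 = 65
65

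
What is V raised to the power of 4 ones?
Convert V (Roman numeral) → 5 (decimal)
Convert 4 ones (place-value notation) → 4 (decimal)
Compute 5 ^ 4 = 625
625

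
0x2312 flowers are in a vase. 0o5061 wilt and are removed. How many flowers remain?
Convert 0x2312 (hexadecimal) → 2×4096 + 3×256 + 1×16 + 2 = 8978 (decimal)
Convert 0o5061 (octal) → 5×512 + 6×8 + 1 = 2609 (decimal)
Compute 8978 - 2609 = 6369
6369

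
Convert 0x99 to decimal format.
Convert 0x99 (hexadecimal) → 9×16 + 9 = 153 (decimal)
153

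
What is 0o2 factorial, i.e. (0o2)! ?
Convert 0o2 (octal) → 2 (decimal)
Compute 2! = 2
2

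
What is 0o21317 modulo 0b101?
Convert 0o21317 (octal) → 2×4096 + 1×512 + 3×64 + 1×8 + 7 = 8911 (decimal)
Convert 0b101 (binary) → 4 + 1 = 5 (decimal)
Compute 8911 mod 5 = 1
1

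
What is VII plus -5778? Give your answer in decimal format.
Convert VII (Roman numeral) → 5 + 1 + 1 = 7 (decimal)
Compute 7 + -5778 = -5771
-5771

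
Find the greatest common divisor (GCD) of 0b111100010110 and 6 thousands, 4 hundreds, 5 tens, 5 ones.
Convert 0b111100010110 (binary) → 2048 + 1024 + 512 + 256 + 16 + 4 + 2 = 3862 (decimal)
Convert 6 thousands, 4 hundreds, 5 tens, 5 ones (place-value notation) → 6×1000 + 4×100 + 5×10 + 5 = 6455 (decimal)
Compute gcd(3862, 6455) = 1
1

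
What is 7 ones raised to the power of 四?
Convert 7 ones (place-value notation) → 7 (decimal)
Convert 四 (Chinese numeral) → 4 (decimal)
Compute 7 ^ 4 = 2401
2401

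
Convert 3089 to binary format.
Convert 3089 (decimal) → 3089 = 2048 + 1024 + 16 + 1 → 0b110000010001 (binary)
0b110000010001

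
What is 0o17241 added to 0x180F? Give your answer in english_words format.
Convert 0o17241 (octal) → 1×4096 + 7×512 + 2×64 + 4×8 + 1 = 7841 (decimal)
Convert 0x180F (hexadecimal) → 1×4096 + 8×256 + 15 = 6159 (decimal)
Compute 7841 + 6159 = 14000
Convert 14000 (decimal) → 14000 = 14×1000 → fourteen thousand (English words)
fourteen thousand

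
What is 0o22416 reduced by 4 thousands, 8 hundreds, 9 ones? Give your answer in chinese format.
Convert 0o22416 (octal) → 2×4096 + 2×512 + 4×64 + 1×8 + 6 = 9486 (decimal)
Convert 4 thousands, 8 hundreds, 9 ones (place-value notation) → 4×1000 + 8×100 + 9 = 4809 (decimal)
Compute 9486 - 4809 = 4677
Convert 4677 (decimal) → 4677 = 4×1000 + 6×100 + 7×10 + 7 → 四千六百七十七 (Chinese numeral)
四千六百七十七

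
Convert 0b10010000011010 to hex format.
Convert 0b10010000011010 (binary) → 8192 + 1024 + 16 + 8 + 2 = 9242 (decimal)
Convert 9242 (decimal) → 9242 = 2×4096 + 4×256 + 1×16 + 10 → 0x241A (hexadecimal)
0x241A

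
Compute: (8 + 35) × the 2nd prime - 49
Convert the 2nd prime (prime index) → 3 (decimal)
Expression in decimal: (8 + 35) × 3 - 49
Parentheses first: 8 + 35 = 43
Multiply: 43 × 3 = 129
Subtract: 129 - 49 = 80
80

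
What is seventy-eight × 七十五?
Convert seventy-eight (English words) → 78 (decimal)
Convert 七十五 (Chinese numeral) → 7×10 + 5 = 75 (decimal)
Compute 78 × 75 = 5850
5850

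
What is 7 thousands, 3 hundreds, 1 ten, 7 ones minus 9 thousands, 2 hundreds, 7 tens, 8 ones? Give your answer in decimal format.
Convert 7 thousands, 3 hundreds, 1 ten, 7 ones (place-value notation) → 7×1000 + 3×100 + 1×10 + 7 = 7317 (decimal)
Convert 9 thousands, 2 hundreds, 7 tens, 8 ones (place-value notation) → 9×1000 + 2×100 + 7×10 + 8 = 9278 (decimal)
Compute 7317 - 9278 = -1961
-1961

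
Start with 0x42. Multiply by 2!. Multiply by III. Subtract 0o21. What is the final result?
Convert 0x42 (hexadecimal) → 4×16 + 2 = 66 (decimal)
Start: 66
Convert 2! (factorial) → 2 (decimal)
66 × 2 = 132
Convert III (Roman numeral) → 1 + 1 + 1 = 3 (decimal)
132 × 3 = 396
Convert 0o21 (octal) → 2×8 + 1 = 17 (decimal)
396 - 17 = 379
379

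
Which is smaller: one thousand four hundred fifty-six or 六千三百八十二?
Convert one thousand four hundred fifty-six (English words) → 1×1000 + 4×100 + 56 = 1456 (decimal)
Convert 六千三百八十二 (Chinese numeral) → 6×1000 + 3×100 + 8×10 + 2 = 6382 (decimal)
Compare 1456 vs 6382: smaller = 1456
1456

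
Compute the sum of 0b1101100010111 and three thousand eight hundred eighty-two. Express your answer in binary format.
Convert 0b1101100010111 (binary) → 4096 + 2048 + 512 + 256 + 16 + 4 + 2 + 1 = 6935 (decimal)
Convert three thousand eight hundred eighty-two (English words) → 3×1000 + 8×100 + 82 = 3882 (decimal)
Compute 6935 + 3882 = 10817
Convert 10817 (decimal) → 10817 = 8192 + 2048 + 512 + 64 + 1 → 0b10101001000001 (binary)
0b10101001000001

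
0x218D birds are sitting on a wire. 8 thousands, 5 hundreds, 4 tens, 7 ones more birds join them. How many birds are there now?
Convert 0x218D (hexadecimal) → 2×4096 + 1×256 + 8×16 + 13 = 8589 (decimal)
Convert 8 thousands, 5 hundreds, 4 tens, 7 ones (place-value notation) → 8×1000 + 5×100 + 4×10 + 7 = 8547 (decimal)
Compute 8589 + 8547 = 17136
17136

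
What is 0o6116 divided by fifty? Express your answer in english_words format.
Convert 0o6116 (octal) → 6×512 + 1×64 + 1×8 + 6 = 3150 (decimal)
Convert fifty (English words) → 50 (decimal)
Compute 3150 ÷ 50 = 63
Convert 63 (decimal) → sixty-three (English words)
sixty-three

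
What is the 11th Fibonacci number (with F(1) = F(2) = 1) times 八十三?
Convert the 11th Fibonacci number (with F(1) = F(2) = 1) (Fibonacci index) → 1, 1, 2, 3, 5, 8, 13, 21, 34, 55, 89 → 89 (decimal)
Convert 八十三 (Chinese numeral) → 8×10 + 3 = 83 (decimal)
Compute 89 × 83 = 7387
7387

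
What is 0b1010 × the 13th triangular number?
Convert 0b1010 (binary) → 8 + 2 = 10 (decimal)
Convert the 13th triangular number (triangular index) → 13×14/2 = 91 (decimal)
Compute 10 × 91 = 910
910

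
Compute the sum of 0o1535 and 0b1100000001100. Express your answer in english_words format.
Convert 0o1535 (octal) → 1×512 + 5×64 + 3×8 + 5 = 861 (decimal)
Convert 0b1100000001100 (binary) → 4096 + 2048 + 8 + 4 = 6156 (decimal)
Compute 861 + 6156 = 7017
Convert 7017 (decimal) → 7017 = 7×1000 + 17 → seven thousand seventeen (English words)
seven thousand seventeen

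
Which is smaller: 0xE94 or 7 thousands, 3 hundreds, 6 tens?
Convert 0xE94 (hexadecimal) → 14×256 + 9×16 + 4 = 3732 (decimal)
Convert 7 thousands, 3 hundreds, 6 tens (place-value notation) → 7×1000 + 3×100 + 6×10 = 7360 (decimal)
Compare 3732 vs 7360: smaller = 3732
3732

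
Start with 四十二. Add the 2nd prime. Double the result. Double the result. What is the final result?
Convert 四十二 (Chinese numeral) → 4×10 + 2 = 42 (decimal)
Start: 42
Convert the 2nd prime (prime index) → 3 (decimal)
42 + 3 = 45
45 × 2 = 90
90 × 2 = 180
180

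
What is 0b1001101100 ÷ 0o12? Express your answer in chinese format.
Convert 0b1001101100 (binary) → 512 + 64 + 32 + 8 + 4 = 620 (decimal)
Convert 0o12 (octal) → 1×8 + 2 = 10 (decimal)
Compute 620 ÷ 10 = 62
Convert 62 (decimal) → 62 = 6×10 + 2 → 六十二 (Chinese numeral)
六十二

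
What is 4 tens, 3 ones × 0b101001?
Convert 4 tens, 3 ones (place-value notation) → 4×10 + 3 = 43 (decimal)
Convert 0b101001 (binary) → 32 + 8 + 1 = 41 (decimal)
Compute 43 × 41 = 1763
1763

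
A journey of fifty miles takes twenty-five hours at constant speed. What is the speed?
Convert fifty (English words) → 50 (decimal)
Convert twenty-five (English words) → 25 (decimal)
Compute 50 ÷ 25 = 2
2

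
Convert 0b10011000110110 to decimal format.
Convert 0b10011000110110 (binary) → 8192 + 1024 + 512 + 32 + 16 + 4 + 2 = 9782 (decimal)
9782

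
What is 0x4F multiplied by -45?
Convert 0x4F (hexadecimal) → 4×16 + 15 = 79 (decimal)
Compute 79 × -45 = -3555
-3555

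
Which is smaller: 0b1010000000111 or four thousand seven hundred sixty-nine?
Convert 0b1010000000111 (binary) → 4096 + 1024 + 4 + 2 + 1 = 5127 (decimal)
Convert four thousand seven hundred sixty-nine (English words) → 4×1000 + 7×100 + 69 = 4769 (decimal)
Compare 5127 vs 4769: smaller = 4769
4769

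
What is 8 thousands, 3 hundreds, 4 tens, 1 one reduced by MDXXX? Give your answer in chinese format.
Convert 8 thousands, 3 hundreds, 4 tens, 1 one (place-value notation) → 8×1000 + 3×100 + 4×10 + 1 = 8341 (decimal)
Convert MDXXX (Roman numeral) → 1000 + 500 + 10 + 10 + 10 = 1530 (decimal)
Compute 8341 - 1530 = 6811
Convert 6811 (decimal) → 6811 = 6×1000 + 8×100 + 1×10 + 1 → 六千八百一十一 (Chinese numeral)
六千八百一十一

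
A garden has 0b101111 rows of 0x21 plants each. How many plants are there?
Convert 0x21 (hexadecimal) → 2×16 + 1 = 33 (decimal)
Convert 0b101111 (binary) → 32 + 8 + 4 + 2 + 1 = 47 (decimal)
Compute 33 × 47 = 1551
1551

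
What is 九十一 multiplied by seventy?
Convert 九十一 (Chinese numeral) → 9×10 + 1 = 91 (decimal)
Convert seventy (English words) → 70 (decimal)
Compute 91 × 70 = 6370
6370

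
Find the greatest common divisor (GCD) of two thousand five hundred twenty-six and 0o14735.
Convert two thousand five hundred twenty-six (English words) → 2×1000 + 5×100 + 26 = 2526 (decimal)
Convert 0o14735 (octal) → 1×4096 + 4×512 + 7×64 + 3×8 + 5 = 6621 (decimal)
Compute gcd(2526, 6621) = 3
3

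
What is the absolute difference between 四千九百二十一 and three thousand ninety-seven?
Convert 四千九百二十一 (Chinese numeral) → 4×1000 + 9×100 + 2×10 + 1 = 4921 (decimal)
Convert three thousand ninety-seven (English words) → 3×1000 + 97 = 3097 (decimal)
Compute |4921 - 3097| = 1824
1824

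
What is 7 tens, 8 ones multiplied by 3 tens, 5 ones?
Convert 7 tens, 8 ones (place-value notation) → 7×10 + 8 = 78 (decimal)
Convert 3 tens, 5 ones (place-value notation) → 3×10 + 5 = 35 (decimal)
Compute 78 × 35 = 2730
2730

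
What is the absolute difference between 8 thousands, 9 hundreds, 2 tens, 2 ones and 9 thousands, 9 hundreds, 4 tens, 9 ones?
Convert 8 thousands, 9 hundreds, 2 tens, 2 ones (place-value notation) → 8×1000 + 9×100 + 2×10 + 2 = 8922 (decimal)
Convert 9 thousands, 9 hundreds, 4 tens, 9 ones (place-value notation) → 9×1000 + 9×100 + 4×10 + 9 = 9949 (decimal)
Compute |8922 - 9949| = 1027
1027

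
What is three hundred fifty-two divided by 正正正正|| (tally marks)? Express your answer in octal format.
Convert three hundred fifty-two (English words) → 3×100 + 52 = 352 (decimal)
Convert 正正正正|| (tally marks) → 5 + 5 + 5 + 5 + 2 = 22 (decimal)
Compute 352 ÷ 22 = 16
Convert 16 (decimal) → 16 = 2×8 → 0o20 (octal)
0o20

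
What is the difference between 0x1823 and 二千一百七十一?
Convert 0x1823 (hexadecimal) → 1×4096 + 8×256 + 2×16 + 3 = 6179 (decimal)
Convert 二千一百七十一 (Chinese numeral) → 2×1000 + 1×100 + 7×10 + 1 = 2171 (decimal)
Difference: |6179 - 2171| = 4008
4008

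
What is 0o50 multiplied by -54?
Convert 0o50 (octal) → 5×8 = 40 (decimal)
Compute 40 × -54 = -2160
-2160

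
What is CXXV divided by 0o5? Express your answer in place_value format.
Convert CXXV (Roman numeral) → 100 + 10 + 10 + 5 = 125 (decimal)
Convert 0o5 (octal) → 5 (decimal)
Compute 125 ÷ 5 = 25
Convert 25 (decimal) → 25 = 2×10 + 5 → 2 tens, 5 ones (place-value notation)
2 tens, 5 ones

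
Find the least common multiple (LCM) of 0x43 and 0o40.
Convert 0x43 (hexadecimal) → 4×16 + 3 = 67 (decimal)
Convert 0o40 (octal) → 4×8 = 32 (decimal)
Compute lcm(67, 32) = 2144
2144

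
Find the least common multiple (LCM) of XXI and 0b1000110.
Convert XXI (Roman numeral) → 10 + 10 + 1 = 21 (decimal)
Convert 0b1000110 (binary) → 64 + 4 + 2 = 70 (decimal)
Compute lcm(21, 70) = 210
210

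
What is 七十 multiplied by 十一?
Convert 七十 (Chinese numeral) → 7×10 = 70 (decimal)
Convert 十一 (Chinese numeral) → 1×10 + 1 = 11 (decimal)
Compute 70 × 11 = 770
770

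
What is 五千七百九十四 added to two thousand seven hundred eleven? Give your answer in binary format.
Convert 五千七百九十四 (Chinese numeral) → 5×1000 + 7×100 + 9×10 + 4 = 5794 (decimal)
Convert two thousand seven hundred eleven (English words) → 2×1000 + 7×100 + 11 = 2711 (decimal)
Compute 5794 + 2711 = 8505
Convert 8505 (decimal) → 8505 = 8192 + 256 + 32 + 16 + 8 + 1 → 0b10000100111001 (binary)
0b10000100111001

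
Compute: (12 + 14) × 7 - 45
Parentheses first: 12 + 14 = 26
Multiply: 26 × 7 = 182
Subtract: 182 - 45 = 137
137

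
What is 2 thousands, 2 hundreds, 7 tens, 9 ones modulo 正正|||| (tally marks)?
Convert 2 thousands, 2 hundreds, 7 tens, 9 ones (place-value notation) → 2×1000 + 2×100 + 7×10 + 9 = 2279 (decimal)
Convert 正正|||| (tally marks) → 5 + 5 + 4 = 14 (decimal)
Compute 2279 mod 14 = 11
11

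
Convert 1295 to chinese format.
Convert 1295 (decimal) → 1295 = 1×1000 + 2×100 + 9×10 + 5 → 一千二百九十五 (Chinese numeral)
一千二百九十五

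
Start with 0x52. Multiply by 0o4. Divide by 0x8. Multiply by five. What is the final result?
Convert 0x52 (hexadecimal) → 5×16 + 2 = 82 (decimal)
Start: 82
Convert 0o4 (octal) → 4 (decimal)
82 × 4 = 328
Convert 0x8 (hexadecimal) → 8 (decimal)
328 ÷ 8 = 41
Convert five (English words) → 5 (decimal)
41 × 5 = 205
205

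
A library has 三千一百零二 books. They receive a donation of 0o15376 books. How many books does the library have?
Convert 三千一百零二 (Chinese numeral) → 3×1000 + 1×100 + 2 = 3102 (decimal)
Convert 0o15376 (octal) → 1×4096 + 5×512 + 3×64 + 7×8 + 6 = 6910 (decimal)
Compute 3102 + 6910 = 10012
10012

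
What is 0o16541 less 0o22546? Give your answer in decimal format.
Convert 0o16541 (octal) → 1×4096 + 6×512 + 5×64 + 4×8 + 1 = 7521 (decimal)
Convert 0o22546 (octal) → 2×4096 + 2×512 + 5×64 + 4×8 + 6 = 9574 (decimal)
Compute 7521 - 9574 = -2053
-2053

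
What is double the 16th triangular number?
The 16th triangular number = 16×17/2 = 136
Compute 136 × 2 = 272
272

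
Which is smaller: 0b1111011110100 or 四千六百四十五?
Convert 0b1111011110100 (binary) → 4096 + 2048 + 1024 + 512 + 128 + 64 + 32 + 16 + 4 = 7924 (decimal)
Convert 四千六百四十五 (Chinese numeral) → 4×1000 + 6×100 + 4×10 + 5 = 4645 (decimal)
Compare 7924 vs 4645: smaller = 4645
4645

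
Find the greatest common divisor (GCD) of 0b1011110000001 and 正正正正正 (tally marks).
Convert 0b1011110000001 (binary) → 4096 + 1024 + 512 + 256 + 128 + 1 = 6017 (decimal)
Convert 正正正正正 (tally marks) → 5 + 5 + 5 + 5 + 5 = 25 (decimal)
Compute gcd(6017, 25) = 1
1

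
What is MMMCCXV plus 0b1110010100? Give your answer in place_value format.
Convert MMMCCXV (Roman numeral) → 1000 + 1000 + 1000 + 100 + 100 + 10 + 5 = 3215 (decimal)
Convert 0b1110010100 (binary) → 512 + 256 + 128 + 16 + 4 = 916 (decimal)
Compute 3215 + 916 = 4131
Convert 4131 (decimal) → 4131 = 4×1000 + 1×100 + 3×10 + 1 → 4 thousands, 1 hundred, 3 tens, 1 one (place-value notation)
4 thousands, 1 hundred, 3 tens, 1 one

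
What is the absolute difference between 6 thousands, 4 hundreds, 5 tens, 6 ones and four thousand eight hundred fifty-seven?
Convert 6 thousands, 4 hundreds, 5 tens, 6 ones (place-value notation) → 6×1000 + 4×100 + 5×10 + 6 = 6456 (decimal)
Convert four thousand eight hundred fifty-seven (English words) → 4×1000 + 8×100 + 57 = 4857 (decimal)
Compute |6456 - 4857| = 1599
1599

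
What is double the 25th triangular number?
The 25th triangular number = 25×26/2 = 325
Compute 325 × 2 = 650
650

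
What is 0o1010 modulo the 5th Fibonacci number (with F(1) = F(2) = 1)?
Convert 0o1010 (octal) → 1×512 + 1×8 = 520 (decimal)
Convert the 5th Fibonacci number (with F(1) = F(2) = 1) (Fibonacci index) → 1, 1, 2, 3, 5 → 5 (decimal)
Compute 520 mod 5 = 0
0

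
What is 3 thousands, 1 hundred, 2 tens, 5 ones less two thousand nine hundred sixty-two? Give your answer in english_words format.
Convert 3 thousands, 1 hundred, 2 tens, 5 ones (place-value notation) → 3×1000 + 1×100 + 2×10 + 5 = 3125 (decimal)
Convert two thousand nine hundred sixty-two (English words) → 2×1000 + 9×100 + 62 = 2962 (decimal)
Compute 3125 - 2962 = 163
Convert 163 (decimal) → 163 = 1×100 + 63 → one hundred sixty-three (English words)
one hundred sixty-three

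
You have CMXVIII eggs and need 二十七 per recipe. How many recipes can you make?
Convert CMXVIII (Roman numeral) → 900 + 10 + 5 + 1 + 1 + 1 = 918 (decimal)
Convert 二十七 (Chinese numeral) → 2×10 + 7 = 27 (decimal)
Compute 918 ÷ 27 = 34
34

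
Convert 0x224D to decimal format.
Convert 0x224D (hexadecimal) → 2×4096 + 2×256 + 4×16 + 13 = 8781 (decimal)
8781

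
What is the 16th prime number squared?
The 16th prime number = 53
Compute 53² = 53 × 53 = 2809
2809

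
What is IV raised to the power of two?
Convert IV (Roman numeral) → 4 (decimal)
Convert two (English words) → 2 (decimal)
Compute 4 ^ 2 = 16
16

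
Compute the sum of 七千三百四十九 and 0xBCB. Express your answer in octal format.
Convert 七千三百四十九 (Chinese numeral) → 7×1000 + 3×100 + 4×10 + 9 = 7349 (decimal)
Convert 0xBCB (hexadecimal) → 11×256 + 12×16 + 11 = 3019 (decimal)
Compute 7349 + 3019 = 10368
Convert 10368 (decimal) → 10368 = 2×4096 + 4×512 + 2×64 → 0o24200 (octal)
0o24200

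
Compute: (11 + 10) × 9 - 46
Parentheses first: 11 + 10 = 21
Multiply: 21 × 9 = 189
Subtract: 189 - 46 = 143
143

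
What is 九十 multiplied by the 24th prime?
Convert 九十 (Chinese numeral) → 9×10 = 90 (decimal)
Convert the 24th prime (prime index) → 89 (decimal)
Compute 90 × 89 = 8010
8010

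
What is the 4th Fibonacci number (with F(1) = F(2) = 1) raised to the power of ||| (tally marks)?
Convert the 4th Fibonacci number (with F(1) = F(2) = 1) (Fibonacci index) → 1, 1, 2, 3 → 3 (decimal)
Convert ||| (tally marks) → 3 (decimal)
Compute 3 ^ 3 = 27
27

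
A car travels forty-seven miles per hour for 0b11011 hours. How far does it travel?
Convert forty-seven (English words) → 47 (decimal)
Convert 0b11011 (binary) → 16 + 8 + 2 + 1 = 27 (decimal)
Compute 47 × 27 = 1269
1269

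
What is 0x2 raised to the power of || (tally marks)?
Convert 0x2 (hexadecimal) → 2 (decimal)
Convert || (tally marks) → 2 (decimal)
Compute 2 ^ 2 = 4
4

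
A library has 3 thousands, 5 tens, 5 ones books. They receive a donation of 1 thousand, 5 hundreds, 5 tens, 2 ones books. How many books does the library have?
Convert 3 thousands, 5 tens, 5 ones (place-value notation) → 3×1000 + 5×10 + 5 = 3055 (decimal)
Convert 1 thousand, 5 hundreds, 5 tens, 2 ones (place-value notation) → 1×1000 + 5×100 + 5×10 + 2 = 1552 (decimal)
Compute 3055 + 1552 = 4607
4607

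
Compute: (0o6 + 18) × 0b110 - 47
Convert 0o6 (octal) → 6 (decimal)
Convert 0b110 (binary) → 4 + 2 = 6 (decimal)
Expression in decimal: (6 + 18) × 6 - 47
Parentheses first: 6 + 18 = 24
Multiply: 24 × 6 = 144
Subtract: 144 - 47 = 97
97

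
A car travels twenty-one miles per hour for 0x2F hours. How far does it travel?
Convert twenty-one (English words) → 21 (decimal)
Convert 0x2F (hexadecimal) → 2×16 + 15 = 47 (decimal)
Compute 21 × 47 = 987
987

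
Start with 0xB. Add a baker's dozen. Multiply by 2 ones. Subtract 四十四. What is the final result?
Convert 0xB (hexadecimal) → 11 (decimal)
Start: 11
Convert a baker's dozen (colloquial) → 13 (decimal)
11 + 13 = 24
Convert 2 ones (place-value notation) → 2 (decimal)
24 × 2 = 48
Convert 四十四 (Chinese numeral) → 4×10 + 4 = 44 (decimal)
48 - 44 = 4
4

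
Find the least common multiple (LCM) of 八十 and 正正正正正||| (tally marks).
Convert 八十 (Chinese numeral) → 8×10 = 80 (decimal)
Convert 正正正正正||| (tally marks) → 5 + 5 + 5 + 5 + 5 + 3 = 28 (decimal)
Compute lcm(80, 28) = 560
560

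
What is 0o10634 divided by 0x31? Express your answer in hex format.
Convert 0o10634 (octal) → 1×4096 + 6×64 + 3×8 + 4 = 4508 (decimal)
Convert 0x31 (hexadecimal) → 3×16 + 1 = 49 (decimal)
Compute 4508 ÷ 49 = 92
Convert 92 (decimal) → 92 = 5×16 + 12 → 0x5C (hexadecimal)
0x5C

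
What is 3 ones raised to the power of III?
Convert 3 ones (place-value notation) → 3 (decimal)
Convert III (Roman numeral) → 1 + 1 + 1 = 3 (decimal)
Compute 3 ^ 3 = 27
27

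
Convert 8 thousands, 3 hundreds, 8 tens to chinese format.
Convert 8 thousands, 3 hundreds, 8 tens (place-value notation) → 8×1000 + 3×100 + 8×10 = 8380 (decimal)
Convert 8380 (decimal) → 8380 = 8×1000 + 3×100 + 8×10 → 八千三百八十 (Chinese numeral)
八千三百八十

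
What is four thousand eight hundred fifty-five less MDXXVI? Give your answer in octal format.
Convert four thousand eight hundred fifty-five (English words) → 4×1000 + 8×100 + 55 = 4855 (decimal)
Convert MDXXVI (Roman numeral) → 1000 + 500 + 10 + 10 + 5 + 1 = 1526 (decimal)
Compute 4855 - 1526 = 3329
Convert 3329 (decimal) → 3329 = 6×512 + 4×64 + 1 → 0o6401 (octal)
0o6401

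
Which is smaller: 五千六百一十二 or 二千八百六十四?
Convert 五千六百一十二 (Chinese numeral) → 5×1000 + 6×100 + 1×10 + 2 = 5612 (decimal)
Convert 二千八百六十四 (Chinese numeral) → 2×1000 + 8×100 + 6×10 + 4 = 2864 (decimal)
Compare 5612 vs 2864: smaller = 2864
2864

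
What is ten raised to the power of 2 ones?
Convert ten (English words) → 10 (decimal)
Convert 2 ones (place-value notation) → 2 (decimal)
Compute 10 ^ 2 = 100
100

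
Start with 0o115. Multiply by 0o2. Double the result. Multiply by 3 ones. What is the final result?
Convert 0o115 (octal) → 1×64 + 1×8 + 5 = 77 (decimal)
Start: 77
Convert 0o2 (octal) → 2 (decimal)
77 × 2 = 154
154 × 2 = 308
Convert 3 ones (place-value notation) → 3 (decimal)
308 × 3 = 924
924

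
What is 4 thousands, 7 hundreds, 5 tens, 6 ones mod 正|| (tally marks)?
Convert 4 thousands, 7 hundreds, 5 tens, 6 ones (place-value notation) → 4×1000 + 7×100 + 5×10 + 6 = 4756 (decimal)
Convert 正|| (tally marks) → 5 + 2 = 7 (decimal)
Compute 4756 mod 7 = 3
3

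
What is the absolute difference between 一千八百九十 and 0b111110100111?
Convert 一千八百九十 (Chinese numeral) → 1×1000 + 8×100 + 9×10 = 1890 (decimal)
Convert 0b111110100111 (binary) → 2048 + 1024 + 512 + 256 + 128 + 32 + 4 + 2 + 1 = 4007 (decimal)
Compute |1890 - 4007| = 2117
2117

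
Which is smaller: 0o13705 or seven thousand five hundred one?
Convert 0o13705 (octal) → 1×4096 + 3×512 + 7×64 + 5 = 6085 (decimal)
Convert seven thousand five hundred one (English words) → 7×1000 + 5×100 + 1 = 7501 (decimal)
Compare 6085 vs 7501: smaller = 6085
6085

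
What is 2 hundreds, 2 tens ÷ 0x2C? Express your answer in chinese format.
Convert 2 hundreds, 2 tens (place-value notation) → 2×100 + 2×10 = 220 (decimal)
Convert 0x2C (hexadecimal) → 2×16 + 12 = 44 (decimal)
Compute 220 ÷ 44 = 5
Convert 5 (decimal) → 五 (Chinese numeral)
五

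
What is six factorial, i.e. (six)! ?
Convert six (English words) → 6 (decimal)
Compute 6! = 720
720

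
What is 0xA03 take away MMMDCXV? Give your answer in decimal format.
Convert 0xA03 (hexadecimal) → 10×256 + 3 = 2563 (decimal)
Convert MMMDCXV (Roman numeral) → 1000 + 1000 + 1000 + 500 + 100 + 10 + 5 = 3615 (decimal)
Compute 2563 - 3615 = -1052
-1052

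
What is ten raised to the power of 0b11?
Convert ten (English words) → 10 (decimal)
Convert 0b11 (binary) → 2 + 1 = 3 (decimal)
Compute 10 ^ 3 = 1000
1000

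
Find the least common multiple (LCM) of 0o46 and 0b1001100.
Convert 0o46 (octal) → 4×8 + 6 = 38 (decimal)
Convert 0b1001100 (binary) → 64 + 8 + 4 = 76 (decimal)
Compute lcm(38, 76) = 76
76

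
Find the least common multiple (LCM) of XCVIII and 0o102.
Convert XCVIII (Roman numeral) → 90 + 5 + 1 + 1 + 1 = 98 (decimal)
Convert 0o102 (octal) → 1×64 + 2 = 66 (decimal)
Compute lcm(98, 66) = 3234
3234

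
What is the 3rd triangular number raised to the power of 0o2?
Convert the 3rd triangular number (triangular index) → 3×4/2 = 6 (decimal)
Convert 0o2 (octal) → 2 (decimal)
Compute 6 ^ 2 = 36
36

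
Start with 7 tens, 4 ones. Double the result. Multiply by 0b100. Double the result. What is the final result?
Convert 7 tens, 4 ones (place-value notation) → 7×10 + 4 = 74 (decimal)
Start: 74
74 × 2 = 148
Convert 0b100 (binary) → 4 (decimal)
148 × 4 = 592
592 × 2 = 1184
1184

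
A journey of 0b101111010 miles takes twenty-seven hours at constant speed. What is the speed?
Convert 0b101111010 (binary) → 256 + 64 + 32 + 16 + 8 + 2 = 378 (decimal)
Convert twenty-seven (English words) → 27 (decimal)
Compute 378 ÷ 27 = 14
14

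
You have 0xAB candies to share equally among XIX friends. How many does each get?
Convert 0xAB (hexadecimal) → 10×16 + 11 = 171 (decimal)
Convert XIX (Roman numeral) → 10 + 9 = 19 (decimal)
Compute 171 ÷ 19 = 9
9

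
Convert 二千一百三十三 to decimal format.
Convert 二千一百三十三 (Chinese numeral) → 2×1000 + 1×100 + 3×10 + 3 = 2133 (decimal)
2133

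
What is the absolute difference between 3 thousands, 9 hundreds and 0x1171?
Convert 3 thousands, 9 hundreds (place-value notation) → 3×1000 + 9×100 = 3900 (decimal)
Convert 0x1171 (hexadecimal) → 1×4096 + 1×256 + 7×16 + 1 = 4465 (decimal)
Compute |3900 - 4465| = 565
565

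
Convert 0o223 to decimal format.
Convert 0o223 (octal) → 2×64 + 2×8 + 3 = 147 (decimal)
147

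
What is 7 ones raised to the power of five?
Convert 7 ones (place-value notation) → 7 (decimal)
Convert five (English words) → 5 (decimal)
Compute 7 ^ 5 = 16807
16807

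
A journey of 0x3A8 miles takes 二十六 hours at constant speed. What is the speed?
Convert 0x3A8 (hexadecimal) → 3×256 + 10×16 + 8 = 936 (decimal)
Convert 二十六 (Chinese numeral) → 2×10 + 6 = 26 (decimal)
Compute 936 ÷ 26 = 36
36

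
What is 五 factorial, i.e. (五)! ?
Convert 五 (Chinese numeral) → 5 (decimal)
Compute 5! = 120
120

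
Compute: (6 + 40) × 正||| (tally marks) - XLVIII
Convert 正||| (tally marks) → 5 + 3 = 8 (decimal)
Convert XLVIII (Roman numeral) → 40 + 5 + 1 + 1 + 1 = 48 (decimal)
Expression in decimal: (6 + 40) × 8 - 48
Parentheses first: 6 + 40 = 46
Multiply: 46 × 8 = 368
Subtract: 368 - 48 = 320
320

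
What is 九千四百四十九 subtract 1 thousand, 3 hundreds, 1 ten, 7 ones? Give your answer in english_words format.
Convert 九千四百四十九 (Chinese numeral) → 9×1000 + 4×100 + 4×10 + 9 = 9449 (decimal)
Convert 1 thousand, 3 hundreds, 1 ten, 7 ones (place-value notation) → 1×1000 + 3×100 + 1×10 + 7 = 1317 (decimal)
Compute 9449 - 1317 = 8132
Convert 8132 (decimal) → 8132 = 8×1000 + 1×100 + 32 → eight thousand one hundred thirty-two (English words)
eight thousand one hundred thirty-two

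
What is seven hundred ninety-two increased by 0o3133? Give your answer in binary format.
Convert seven hundred ninety-two (English words) → 7×100 + 92 = 792 (decimal)
Convert 0o3133 (octal) → 3×512 + 1×64 + 3×8 + 3 = 1627 (decimal)
Compute 792 + 1627 = 2419
Convert 2419 (decimal) → 2419 = 2048 + 256 + 64 + 32 + 16 + 2 + 1 → 0b100101110011 (binary)
0b100101110011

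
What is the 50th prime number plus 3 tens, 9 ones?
The 50th prime number = 229
Convert 3 tens, 9 ones (place-value notation) → 3×10 + 9 = 39 (decimal)
Compute 229 + 39 = 268
268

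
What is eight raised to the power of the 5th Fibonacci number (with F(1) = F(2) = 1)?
Convert eight (English words) → 8 (decimal)
Convert the 5th Fibonacci number (with F(1) = F(2) = 1) (Fibonacci index) → 1, 1, 2, 3, 5 → 5 (decimal)
Compute 8 ^ 5 = 32768
32768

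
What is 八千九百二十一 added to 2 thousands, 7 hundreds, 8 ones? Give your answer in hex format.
Convert 八千九百二十一 (Chinese numeral) → 8×1000 + 9×100 + 2×10 + 1 = 8921 (decimal)
Convert 2 thousands, 7 hundreds, 8 ones (place-value notation) → 2×1000 + 7×100 + 8 = 2708 (decimal)
Compute 8921 + 2708 = 11629
Convert 11629 (decimal) → 11629 = 2×4096 + 13×256 + 6×16 + 13 → 0x2D6D (hexadecimal)
0x2D6D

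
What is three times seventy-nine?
Convert three (English words) → 3 (decimal)
Convert seventy-nine (English words) → 79 (decimal)
Compute 3 × 79 = 237
237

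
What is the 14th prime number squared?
The 14th prime number = 43
Compute 43² = 43 × 43 = 1849
1849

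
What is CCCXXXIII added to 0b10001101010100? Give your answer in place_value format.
Convert CCCXXXIII (Roman numeral) → 100 + 100 + 100 + 10 + 10 + 10 + 1 + 1 + 1 = 333 (decimal)
Convert 0b10001101010100 (binary) → 8192 + 512 + 256 + 64 + 16 + 4 = 9044 (decimal)
Compute 333 + 9044 = 9377
Convert 9377 (decimal) → 9377 = 9×1000 + 3×100 + 7×10 + 7 → 9 thousands, 3 hundreds, 7 tens, 7 ones (place-value notation)
9 thousands, 3 hundreds, 7 tens, 7 ones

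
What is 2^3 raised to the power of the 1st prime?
Convert 2^3 (power) → 8 (decimal)
Convert the 1st prime (prime index) → 2 (decimal)
Compute 8 ^ 2 = 64
64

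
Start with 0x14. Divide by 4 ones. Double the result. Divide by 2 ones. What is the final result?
Convert 0x14 (hexadecimal) → 1×16 + 4 = 20 (decimal)
Start: 20
Convert 4 ones (place-value notation) → 4 (decimal)
20 ÷ 4 = 5
5 × 2 = 10
Convert 2 ones (place-value notation) → 2 (decimal)
10 ÷ 2 = 5
5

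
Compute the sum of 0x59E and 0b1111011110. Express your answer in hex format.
Convert 0x59E (hexadecimal) → 5×256 + 9×16 + 14 = 1438 (decimal)
Convert 0b1111011110 (binary) → 512 + 256 + 128 + 64 + 16 + 8 + 4 + 2 = 990 (decimal)
Compute 1438 + 990 = 2428
Convert 2428 (decimal) → 2428 = 9×256 + 7×16 + 12 → 0x97C (hexadecimal)
0x97C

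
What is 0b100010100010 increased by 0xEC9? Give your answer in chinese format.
Convert 0b100010100010 (binary) → 2048 + 128 + 32 + 2 = 2210 (decimal)
Convert 0xEC9 (hexadecimal) → 14×256 + 12×16 + 9 = 3785 (decimal)
Compute 2210 + 3785 = 5995
Convert 5995 (decimal) → 5995 = 5×1000 + 9×100 + 9×10 + 5 → 五千九百九十五 (Chinese numeral)
五千九百九十五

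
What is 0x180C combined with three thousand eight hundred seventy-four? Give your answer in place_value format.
Convert 0x180C (hexadecimal) → 1×4096 + 8×256 + 12 = 6156 (decimal)
Convert three thousand eight hundred seventy-four (English words) → 3×1000 + 8×100 + 74 = 3874 (decimal)
Compute 6156 + 3874 = 10030
Convert 10030 (decimal) → 10030 = 10×1000 + 3×10 → 10 thousands, 3 tens (place-value notation)
10 thousands, 3 tens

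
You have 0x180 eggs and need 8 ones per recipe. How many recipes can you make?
Convert 0x180 (hexadecimal) → 1×256 + 8×16 = 384 (decimal)
Convert 8 ones (place-value notation) → 8 (decimal)
Compute 384 ÷ 8 = 48
48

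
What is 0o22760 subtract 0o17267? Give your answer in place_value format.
Convert 0o22760 (octal) → 2×4096 + 2×512 + 7×64 + 6×8 = 9712 (decimal)
Convert 0o17267 (octal) → 1×4096 + 7×512 + 2×64 + 6×8 + 7 = 7863 (decimal)
Compute 9712 - 7863 = 1849
Convert 1849 (decimal) → 1849 = 1×1000 + 8×100 + 4×10 + 9 → 1 thousand, 8 hundreds, 4 tens, 9 ones (place-value notation)
1 thousand, 8 hundreds, 4 tens, 9 ones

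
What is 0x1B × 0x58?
Convert 0x1B (hexadecimal) → 1×16 + 11 = 27 (decimal)
Convert 0x58 (hexadecimal) → 5×16 + 8 = 88 (decimal)
Compute 27 × 88 = 2376
2376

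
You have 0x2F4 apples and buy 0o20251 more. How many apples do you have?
Convert 0x2F4 (hexadecimal) → 2×256 + 15×16 + 4 = 756 (decimal)
Convert 0o20251 (octal) → 2×4096 + 2×64 + 5×8 + 1 = 8361 (decimal)
Compute 756 + 8361 = 9117
9117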